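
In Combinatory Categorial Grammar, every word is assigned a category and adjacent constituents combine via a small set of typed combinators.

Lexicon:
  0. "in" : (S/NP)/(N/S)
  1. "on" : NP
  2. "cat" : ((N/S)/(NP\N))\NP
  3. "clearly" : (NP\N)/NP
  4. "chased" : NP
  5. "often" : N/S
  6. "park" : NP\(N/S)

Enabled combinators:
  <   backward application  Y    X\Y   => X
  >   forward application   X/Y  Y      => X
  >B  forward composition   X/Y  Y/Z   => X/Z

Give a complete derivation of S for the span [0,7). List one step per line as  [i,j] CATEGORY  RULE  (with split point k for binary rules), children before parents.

[0,1] (S/NP)/(N/S)  lex  "in"
[1,2] NP  lex  "on"
[2,3] ((N/S)/(NP\N))\NP  lex  "cat"
[1,3] (N/S)/(NP\N)  <  k=2
[3,4] (NP\N)/NP  lex  "clearly"
[4,5] NP  lex  "chased"
[3,5] NP\N  >  k=4
[1,5] N/S  >  k=3
[0,5] S/NP  >  k=1
[5,6] N/S  lex  "often"
[6,7] NP\(N/S)  lex  "park"
[5,7] NP  <  k=6
[0,7] S  >  k=5

[0,7] S   >
  [0,5] S/NP   >
    [0,1] "in" : (S/NP)/(N/S)
    [1,5] N/S   >
      [1,3] (N/S)/(NP\N)   <
        [1,2] "on" : NP
        [2,3] "cat" : ((N/S)/(NP\N))\NP
      [3,5] NP\N   >
        [3,4] "clearly" : (NP\N)/NP
        [4,5] "chased" : NP
  [5,7] NP   <
    [5,6] "often" : N/S
    [6,7] "park" : NP\(N/S)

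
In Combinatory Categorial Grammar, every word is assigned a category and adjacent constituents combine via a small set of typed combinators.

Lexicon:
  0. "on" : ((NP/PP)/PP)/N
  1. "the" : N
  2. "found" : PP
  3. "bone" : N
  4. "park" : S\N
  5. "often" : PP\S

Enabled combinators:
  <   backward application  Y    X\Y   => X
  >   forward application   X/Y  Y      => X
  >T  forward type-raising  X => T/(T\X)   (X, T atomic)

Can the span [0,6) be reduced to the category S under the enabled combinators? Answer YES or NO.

NO

((NP/PP)/PP)/N N PP N S\N PP\S
CKY chart[0,6] = {N/(N\NP), NP, NP/(NP\NP), PP/(PP\NP), S/(S\NP)}; S ∉ chart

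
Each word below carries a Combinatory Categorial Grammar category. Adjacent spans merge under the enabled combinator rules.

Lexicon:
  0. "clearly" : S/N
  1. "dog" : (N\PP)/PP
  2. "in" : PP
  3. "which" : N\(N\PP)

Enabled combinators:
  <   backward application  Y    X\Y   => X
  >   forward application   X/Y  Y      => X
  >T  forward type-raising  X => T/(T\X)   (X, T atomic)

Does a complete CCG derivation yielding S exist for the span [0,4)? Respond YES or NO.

YES

[0,4] S   >
  [0,1] "clearly" : S/N
  [1,4] N   <
    [1,3] N\PP   >
      [1,2] "dog" : (N\PP)/PP
      [2,3] "in" : PP
    [3,4] "which" : N\(N\PP)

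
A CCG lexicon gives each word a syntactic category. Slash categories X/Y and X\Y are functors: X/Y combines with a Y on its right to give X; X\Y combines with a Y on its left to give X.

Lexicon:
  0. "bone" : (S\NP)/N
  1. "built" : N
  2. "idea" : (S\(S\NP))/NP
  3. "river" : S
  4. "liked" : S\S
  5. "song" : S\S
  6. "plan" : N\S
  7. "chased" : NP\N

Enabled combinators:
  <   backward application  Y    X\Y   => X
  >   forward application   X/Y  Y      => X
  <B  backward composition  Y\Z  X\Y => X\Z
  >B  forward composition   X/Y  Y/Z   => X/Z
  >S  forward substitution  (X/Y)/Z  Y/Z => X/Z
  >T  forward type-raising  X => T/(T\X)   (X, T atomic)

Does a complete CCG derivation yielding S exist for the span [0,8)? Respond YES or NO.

[0,8] S   <
  [0,2] S\NP   >
    [0,1] "bone" : (S\NP)/N
    [1,2] "built" : N
  [2,8] S\(S\NP)   >
    [2,3] "idea" : (S\(S\NP))/NP
    [3,8] NP   <
      [3,4] "river" : S
      [4,8] NP\S   <B
        [4,6] S\S   <B
          [4,5] "liked" : S\S
          [5,6] "song" : S\S
        [6,8] NP\S   <B
          [6,7] "plan" : N\S
          [7,8] "chased" : NP\N

YES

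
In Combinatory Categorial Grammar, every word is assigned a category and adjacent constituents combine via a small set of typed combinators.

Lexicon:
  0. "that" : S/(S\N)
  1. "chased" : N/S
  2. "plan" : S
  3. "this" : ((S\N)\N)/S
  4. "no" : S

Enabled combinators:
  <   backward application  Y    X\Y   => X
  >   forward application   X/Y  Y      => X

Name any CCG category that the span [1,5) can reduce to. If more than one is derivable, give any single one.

S\N

[0,5] S   >
  [0,1] "that" : S/(S\N)
  [1,5] S\N   <
    [1,3] N   >
      [1,2] "chased" : N/S
      [2,3] "plan" : S
    [3,5] (S\N)\N   >
      [3,4] "this" : ((S\N)\N)/S
      [4,5] "no" : S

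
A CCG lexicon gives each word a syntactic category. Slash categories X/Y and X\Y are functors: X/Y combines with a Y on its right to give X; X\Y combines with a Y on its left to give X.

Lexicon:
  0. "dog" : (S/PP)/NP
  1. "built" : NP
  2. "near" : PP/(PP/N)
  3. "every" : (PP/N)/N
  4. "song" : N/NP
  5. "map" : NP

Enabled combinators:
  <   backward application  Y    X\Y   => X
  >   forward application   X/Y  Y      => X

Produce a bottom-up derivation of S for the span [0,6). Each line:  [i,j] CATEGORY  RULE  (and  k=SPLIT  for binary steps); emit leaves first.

[0,1] (S/PP)/NP  lex  "dog"
[1,2] NP  lex  "built"
[0,2] S/PP  >  k=1
[2,3] PP/(PP/N)  lex  "near"
[3,4] (PP/N)/N  lex  "every"
[4,5] N/NP  lex  "song"
[5,6] NP  lex  "map"
[4,6] N  >  k=5
[3,6] PP/N  >  k=4
[2,6] PP  >  k=3
[0,6] S  >  k=2

[0,6] S   >
  [0,2] S/PP   >
    [0,1] "dog" : (S/PP)/NP
    [1,2] "built" : NP
  [2,6] PP   >
    [2,3] "near" : PP/(PP/N)
    [3,6] PP/N   >
      [3,4] "every" : (PP/N)/N
      [4,6] N   >
        [4,5] "song" : N/NP
        [5,6] "map" : NP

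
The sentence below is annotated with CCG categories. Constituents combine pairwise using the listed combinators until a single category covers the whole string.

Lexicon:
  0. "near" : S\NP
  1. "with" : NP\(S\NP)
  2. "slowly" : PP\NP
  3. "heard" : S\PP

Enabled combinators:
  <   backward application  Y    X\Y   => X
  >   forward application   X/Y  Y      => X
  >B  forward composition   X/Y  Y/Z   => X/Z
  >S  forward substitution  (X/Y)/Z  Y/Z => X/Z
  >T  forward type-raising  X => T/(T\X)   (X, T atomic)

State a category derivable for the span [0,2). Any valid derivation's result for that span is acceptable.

NP

[0,4] S   <
  [0,3] PP   <
    [0,2] NP   <
      [0,1] "near" : S\NP
      [1,2] "with" : NP\(S\NP)
    [2,3] "slowly" : PP\NP
  [3,4] "heard" : S\PP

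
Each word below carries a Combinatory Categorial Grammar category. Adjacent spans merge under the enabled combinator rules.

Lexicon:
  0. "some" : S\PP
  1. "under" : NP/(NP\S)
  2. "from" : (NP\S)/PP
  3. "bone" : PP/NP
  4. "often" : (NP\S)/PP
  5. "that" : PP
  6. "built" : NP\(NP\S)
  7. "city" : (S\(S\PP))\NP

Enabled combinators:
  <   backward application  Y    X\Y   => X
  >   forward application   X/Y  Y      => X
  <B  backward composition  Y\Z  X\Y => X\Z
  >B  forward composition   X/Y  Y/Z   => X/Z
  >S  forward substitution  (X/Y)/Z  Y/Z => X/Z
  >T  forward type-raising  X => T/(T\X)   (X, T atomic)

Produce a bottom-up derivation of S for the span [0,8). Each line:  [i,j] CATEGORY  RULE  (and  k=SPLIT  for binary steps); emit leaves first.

[0,8] S   <
  [0,1] "some" : S\PP
  [1,8] S\(S\PP)   <
    [1,7] NP   >
      [1,2] "under" : NP/(NP\S)
      [2,7] NP\S   >
        [2,3] "from" : (NP\S)/PP
        [3,7] PP   >
          [3,4] "bone" : PP/NP
          [4,7] NP   <
            [4,6] NP\S   >
              [4,5] "often" : (NP\S)/PP
              [5,6] "that" : PP
            [6,7] "built" : NP\(NP\S)
    [7,8] "city" : (S\(S\PP))\NP

[0,1] S\PP  lex  "some"
[1,2] NP/(NP\S)  lex  "under"
[2,3] (NP\S)/PP  lex  "from"
[3,4] PP/NP  lex  "bone"
[4,5] (NP\S)/PP  lex  "often"
[5,6] PP  lex  "that"
[4,6] NP\S  >  k=5
[6,7] NP\(NP\S)  lex  "built"
[4,7] NP  <  k=6
[3,7] PP  >  k=4
[2,7] NP\S  >  k=3
[1,7] NP  >  k=2
[7,8] (S\(S\PP))\NP  lex  "city"
[1,8] S\(S\PP)  <  k=7
[0,8] S  <  k=1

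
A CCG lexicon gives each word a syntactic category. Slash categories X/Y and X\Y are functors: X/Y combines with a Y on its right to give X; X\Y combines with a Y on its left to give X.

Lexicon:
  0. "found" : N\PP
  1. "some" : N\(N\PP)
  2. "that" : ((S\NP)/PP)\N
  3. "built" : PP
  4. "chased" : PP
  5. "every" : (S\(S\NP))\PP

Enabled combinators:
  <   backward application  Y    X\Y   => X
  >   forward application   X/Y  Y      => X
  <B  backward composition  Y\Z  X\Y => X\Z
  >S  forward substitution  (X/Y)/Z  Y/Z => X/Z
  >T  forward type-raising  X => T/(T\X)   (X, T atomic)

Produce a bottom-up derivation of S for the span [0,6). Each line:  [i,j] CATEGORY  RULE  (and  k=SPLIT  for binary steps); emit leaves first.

[0,1] N\PP  lex  "found"
[1,2] N\(N\PP)  lex  "some"
[0,2] N  <  k=1
[2,3] ((S\NP)/PP)\N  lex  "that"
[0,3] (S\NP)/PP  <  k=2
[3,4] PP  lex  "built"
[0,4] S\NP  >  k=3
[4,5] PP  lex  "chased"
[5,6] (S\(S\NP))\PP  lex  "every"
[4,6] S\(S\NP)  <  k=5
[0,6] S  <  k=4

[0,6] S   <
  [0,4] S\NP   >
    [0,3] (S\NP)/PP   <
      [0,2] N   <
        [0,1] "found" : N\PP
        [1,2] "some" : N\(N\PP)
      [2,3] "that" : ((S\NP)/PP)\N
    [3,4] "built" : PP
  [4,6] S\(S\NP)   <
    [4,5] "chased" : PP
    [5,6] "every" : (S\(S\NP))\PP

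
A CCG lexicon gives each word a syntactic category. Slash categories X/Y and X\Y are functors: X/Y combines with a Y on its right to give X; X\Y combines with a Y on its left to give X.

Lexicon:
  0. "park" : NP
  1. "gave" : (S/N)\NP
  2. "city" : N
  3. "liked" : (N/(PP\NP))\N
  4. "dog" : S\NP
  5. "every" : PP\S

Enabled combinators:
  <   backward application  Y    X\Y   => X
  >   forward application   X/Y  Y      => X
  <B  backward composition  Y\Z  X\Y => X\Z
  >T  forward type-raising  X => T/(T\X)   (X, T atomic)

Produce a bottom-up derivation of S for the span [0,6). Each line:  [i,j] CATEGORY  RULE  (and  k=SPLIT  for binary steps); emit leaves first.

[0,1] NP  lex  "park"
[1,2] (S/N)\NP  lex  "gave"
[0,2] S/N  <  k=1
[2,3] N  lex  "city"
[3,4] (N/(PP\NP))\N  lex  "liked"
[2,4] N/(PP\NP)  <  k=3
[4,5] S\NP  lex  "dog"
[5,6] PP\S  lex  "every"
[4,6] PP\NP  <B  k=5
[2,6] N  >  k=4
[0,6] S  >  k=2

[0,6] S   >
  [0,2] S/N   <
    [0,1] "park" : NP
    [1,2] "gave" : (S/N)\NP
  [2,6] N   >
    [2,4] N/(PP\NP)   <
      [2,3] "city" : N
      [3,4] "liked" : (N/(PP\NP))\N
    [4,6] PP\NP   <B
      [4,5] "dog" : S\NP
      [5,6] "every" : PP\S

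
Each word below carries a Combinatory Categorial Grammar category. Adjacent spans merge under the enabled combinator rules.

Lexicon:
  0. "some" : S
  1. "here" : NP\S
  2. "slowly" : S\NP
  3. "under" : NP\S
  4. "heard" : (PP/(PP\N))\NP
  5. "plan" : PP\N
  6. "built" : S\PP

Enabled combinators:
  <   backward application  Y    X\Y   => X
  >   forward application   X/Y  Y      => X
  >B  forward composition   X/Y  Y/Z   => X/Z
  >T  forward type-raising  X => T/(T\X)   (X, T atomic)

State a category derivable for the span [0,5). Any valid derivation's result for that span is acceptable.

PP/(PP\N)

[0,7] S   <
  [0,6] PP   >
    [0,5] PP/(PP\N)   <
      [0,4] NP   <
        [0,3] S   <
          [0,2] NP   <
            [0,1] "some" : S
            [1,2] "here" : NP\S
          [2,3] "slowly" : S\NP
        [3,4] "under" : NP\S
      [4,5] "heard" : (PP/(PP\N))\NP
    [5,6] "plan" : PP\N
  [6,7] "built" : S\PP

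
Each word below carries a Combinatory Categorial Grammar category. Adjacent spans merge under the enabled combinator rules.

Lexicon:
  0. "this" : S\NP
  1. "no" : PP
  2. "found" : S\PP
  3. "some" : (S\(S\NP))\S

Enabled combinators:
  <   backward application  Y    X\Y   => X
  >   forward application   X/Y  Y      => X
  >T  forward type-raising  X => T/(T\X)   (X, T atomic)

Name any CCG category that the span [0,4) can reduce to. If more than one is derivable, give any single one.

S

[0,4] S   <
  [0,1] "this" : S\NP
  [1,4] S\(S\NP)   <
    [1,3] S   >
      [1,2] S/(S\PP)   >T
        [1,2] "no" : PP
      [2,3] "found" : S\PP
    [3,4] "some" : (S\(S\NP))\S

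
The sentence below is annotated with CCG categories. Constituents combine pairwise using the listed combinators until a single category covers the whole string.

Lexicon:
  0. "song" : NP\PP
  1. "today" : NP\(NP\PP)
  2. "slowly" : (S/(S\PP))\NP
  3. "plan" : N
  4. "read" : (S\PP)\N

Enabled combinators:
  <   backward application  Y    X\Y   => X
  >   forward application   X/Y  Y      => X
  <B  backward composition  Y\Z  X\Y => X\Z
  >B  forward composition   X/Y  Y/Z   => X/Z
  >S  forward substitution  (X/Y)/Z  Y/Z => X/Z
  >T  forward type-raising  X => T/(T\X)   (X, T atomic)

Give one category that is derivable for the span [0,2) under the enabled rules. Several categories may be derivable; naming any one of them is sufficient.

[0,5] S   >
  [0,3] S/(S\PP)   <
    [0,2] NP   <
      [0,1] "song" : NP\PP
      [1,2] "today" : NP\(NP\PP)
    [2,3] "slowly" : (S/(S\PP))\NP
  [3,5] S\PP   <
    [3,4] "plan" : N
    [4,5] "read" : (S\PP)\N

NP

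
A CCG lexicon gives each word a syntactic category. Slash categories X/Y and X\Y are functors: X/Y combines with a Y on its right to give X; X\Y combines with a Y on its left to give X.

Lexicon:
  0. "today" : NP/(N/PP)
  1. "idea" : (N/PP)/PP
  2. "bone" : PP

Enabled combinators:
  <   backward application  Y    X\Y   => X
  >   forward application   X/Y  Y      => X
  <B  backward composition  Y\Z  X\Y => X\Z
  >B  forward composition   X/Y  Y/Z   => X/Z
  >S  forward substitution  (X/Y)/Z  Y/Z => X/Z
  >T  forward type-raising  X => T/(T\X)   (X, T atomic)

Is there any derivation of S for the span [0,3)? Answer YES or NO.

NO

NP/(N/PP) (N/PP)/PP PP
CKY chart[0,3] = {N/(N\NP), NP, NP/(NP\NP), NP/(PP\PP), PP/(PP\NP), S/(S\NP)}; S ∉ chart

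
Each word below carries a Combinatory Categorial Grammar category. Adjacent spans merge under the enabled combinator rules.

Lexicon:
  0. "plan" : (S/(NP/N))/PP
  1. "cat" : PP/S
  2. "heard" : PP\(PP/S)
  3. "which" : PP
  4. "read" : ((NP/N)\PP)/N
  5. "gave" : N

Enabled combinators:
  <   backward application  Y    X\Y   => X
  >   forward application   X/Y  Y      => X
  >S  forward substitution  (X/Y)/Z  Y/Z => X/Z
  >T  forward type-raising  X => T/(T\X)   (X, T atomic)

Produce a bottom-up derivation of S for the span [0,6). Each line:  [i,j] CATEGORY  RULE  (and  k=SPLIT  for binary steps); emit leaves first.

[0,1] (S/(NP/N))/PP  lex  "plan"
[1,2] PP/S  lex  "cat"
[2,3] PP\(PP/S)  lex  "heard"
[1,3] PP  <  k=2
[0,3] S/(NP/N)  >  k=1
[3,4] PP  lex  "which"
[4,5] ((NP/N)\PP)/N  lex  "read"
[5,6] N  lex  "gave"
[4,6] (NP/N)\PP  >  k=5
[3,6] NP/N  <  k=4
[0,6] S  >  k=3

[0,6] S   >
  [0,3] S/(NP/N)   >
    [0,1] "plan" : (S/(NP/N))/PP
    [1,3] PP   <
      [1,2] "cat" : PP/S
      [2,3] "heard" : PP\(PP/S)
  [3,6] NP/N   <
    [3,4] "which" : PP
    [4,6] (NP/N)\PP   >
      [4,5] "read" : ((NP/N)\PP)/N
      [5,6] "gave" : N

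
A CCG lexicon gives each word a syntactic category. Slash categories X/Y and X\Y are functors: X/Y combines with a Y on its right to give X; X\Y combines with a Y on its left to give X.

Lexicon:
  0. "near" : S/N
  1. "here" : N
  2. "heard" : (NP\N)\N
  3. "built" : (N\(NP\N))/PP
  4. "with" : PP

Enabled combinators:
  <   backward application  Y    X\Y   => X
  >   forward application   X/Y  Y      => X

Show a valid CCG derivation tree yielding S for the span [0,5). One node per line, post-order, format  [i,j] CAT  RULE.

[0,1] S/N  lex  "near"
[1,2] N  lex  "here"
[2,3] (NP\N)\N  lex  "heard"
[1,3] NP\N  <  k=2
[3,4] (N\(NP\N))/PP  lex  "built"
[4,5] PP  lex  "with"
[3,5] N\(NP\N)  >  k=4
[1,5] N  <  k=3
[0,5] S  >  k=1

[0,5] S   >
  [0,1] "near" : S/N
  [1,5] N   <
    [1,3] NP\N   <
      [1,2] "here" : N
      [2,3] "heard" : (NP\N)\N
    [3,5] N\(NP\N)   >
      [3,4] "built" : (N\(NP\N))/PP
      [4,5] "with" : PP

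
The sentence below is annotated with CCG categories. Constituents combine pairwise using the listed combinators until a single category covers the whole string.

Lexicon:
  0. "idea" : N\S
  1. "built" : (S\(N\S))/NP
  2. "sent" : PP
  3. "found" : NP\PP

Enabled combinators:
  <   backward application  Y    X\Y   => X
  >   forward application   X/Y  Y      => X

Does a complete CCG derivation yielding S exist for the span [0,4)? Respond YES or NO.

YES

[0,4] S   <
  [0,1] "idea" : N\S
  [1,4] S\(N\S)   >
    [1,2] "built" : (S\(N\S))/NP
    [2,4] NP   <
      [2,3] "sent" : PP
      [3,4] "found" : NP\PP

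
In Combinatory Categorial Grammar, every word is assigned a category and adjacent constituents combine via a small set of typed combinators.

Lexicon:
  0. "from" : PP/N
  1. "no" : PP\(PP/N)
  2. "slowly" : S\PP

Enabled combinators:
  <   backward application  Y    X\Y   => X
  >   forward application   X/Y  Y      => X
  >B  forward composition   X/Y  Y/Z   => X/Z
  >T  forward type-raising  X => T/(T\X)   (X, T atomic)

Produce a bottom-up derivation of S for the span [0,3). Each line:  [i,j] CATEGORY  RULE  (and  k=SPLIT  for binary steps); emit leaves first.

[0,1] PP/N  lex  "from"
[1,2] PP\(PP/N)  lex  "no"
[0,2] PP  <  k=1
[2,3] S\PP  lex  "slowly"
[0,3] S  <  k=2

[0,3] S   <
  [0,2] PP   <
    [0,1] "from" : PP/N
    [1,2] "no" : PP\(PP/N)
  [2,3] "slowly" : S\PP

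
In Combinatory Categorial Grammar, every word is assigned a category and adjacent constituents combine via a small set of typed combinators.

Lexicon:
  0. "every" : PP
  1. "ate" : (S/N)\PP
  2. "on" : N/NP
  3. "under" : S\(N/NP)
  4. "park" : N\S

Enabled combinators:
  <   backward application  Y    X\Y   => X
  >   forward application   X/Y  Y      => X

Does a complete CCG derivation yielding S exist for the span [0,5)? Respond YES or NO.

YES

[0,5] S   >
  [0,2] S/N   <
    [0,1] "every" : PP
    [1,2] "ate" : (S/N)\PP
  [2,5] N   <
    [2,4] S   <
      [2,3] "on" : N/NP
      [3,4] "under" : S\(N/NP)
    [4,5] "park" : N\S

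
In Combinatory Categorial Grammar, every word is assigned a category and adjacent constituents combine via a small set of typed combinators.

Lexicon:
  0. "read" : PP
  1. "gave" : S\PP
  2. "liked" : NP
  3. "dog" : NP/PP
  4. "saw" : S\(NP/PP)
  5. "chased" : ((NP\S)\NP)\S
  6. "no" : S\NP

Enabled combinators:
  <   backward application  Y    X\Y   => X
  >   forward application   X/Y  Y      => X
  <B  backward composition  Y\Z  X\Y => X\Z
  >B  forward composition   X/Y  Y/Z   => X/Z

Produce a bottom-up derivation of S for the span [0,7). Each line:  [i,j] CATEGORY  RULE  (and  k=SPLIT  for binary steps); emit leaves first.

[0,7] S   <
  [0,6] NP   <
    [0,2] S   <
      [0,1] "read" : PP
      [1,2] "gave" : S\PP
    [2,6] NP\S   <
      [2,3] "liked" : NP
      [3,6] (NP\S)\NP   <
        [3,5] S   <
          [3,4] "dog" : NP/PP
          [4,5] "saw" : S\(NP/PP)
        [5,6] "chased" : ((NP\S)\NP)\S
  [6,7] "no" : S\NP

[0,1] PP  lex  "read"
[1,2] S\PP  lex  "gave"
[0,2] S  <  k=1
[2,3] NP  lex  "liked"
[3,4] NP/PP  lex  "dog"
[4,5] S\(NP/PP)  lex  "saw"
[3,5] S  <  k=4
[5,6] ((NP\S)\NP)\S  lex  "chased"
[3,6] (NP\S)\NP  <  k=5
[2,6] NP\S  <  k=3
[0,6] NP  <  k=2
[6,7] S\NP  lex  "no"
[0,7] S  <  k=6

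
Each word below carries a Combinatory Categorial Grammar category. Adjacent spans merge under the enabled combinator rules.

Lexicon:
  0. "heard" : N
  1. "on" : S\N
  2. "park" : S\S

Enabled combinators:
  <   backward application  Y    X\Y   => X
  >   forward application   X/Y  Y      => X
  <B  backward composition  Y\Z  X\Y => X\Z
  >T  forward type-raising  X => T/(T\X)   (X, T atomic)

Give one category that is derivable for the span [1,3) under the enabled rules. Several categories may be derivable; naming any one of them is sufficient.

[0,3] S   <
  [0,1] "heard" : N
  [1,3] S\N   <B
    [1,2] "on" : S\N
    [2,3] "park" : S\S

S\N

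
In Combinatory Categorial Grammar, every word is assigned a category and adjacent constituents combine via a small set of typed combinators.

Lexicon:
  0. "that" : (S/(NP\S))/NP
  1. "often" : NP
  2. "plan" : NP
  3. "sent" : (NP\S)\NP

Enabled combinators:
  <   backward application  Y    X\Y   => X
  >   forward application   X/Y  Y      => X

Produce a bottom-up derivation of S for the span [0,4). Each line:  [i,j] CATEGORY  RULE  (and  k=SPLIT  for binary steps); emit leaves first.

[0,4] S   >
  [0,2] S/(NP\S)   >
    [0,1] "that" : (S/(NP\S))/NP
    [1,2] "often" : NP
  [2,4] NP\S   <
    [2,3] "plan" : NP
    [3,4] "sent" : (NP\S)\NP

[0,1] (S/(NP\S))/NP  lex  "that"
[1,2] NP  lex  "often"
[0,2] S/(NP\S)  >  k=1
[2,3] NP  lex  "plan"
[3,4] (NP\S)\NP  lex  "sent"
[2,4] NP\S  <  k=3
[0,4] S  >  k=2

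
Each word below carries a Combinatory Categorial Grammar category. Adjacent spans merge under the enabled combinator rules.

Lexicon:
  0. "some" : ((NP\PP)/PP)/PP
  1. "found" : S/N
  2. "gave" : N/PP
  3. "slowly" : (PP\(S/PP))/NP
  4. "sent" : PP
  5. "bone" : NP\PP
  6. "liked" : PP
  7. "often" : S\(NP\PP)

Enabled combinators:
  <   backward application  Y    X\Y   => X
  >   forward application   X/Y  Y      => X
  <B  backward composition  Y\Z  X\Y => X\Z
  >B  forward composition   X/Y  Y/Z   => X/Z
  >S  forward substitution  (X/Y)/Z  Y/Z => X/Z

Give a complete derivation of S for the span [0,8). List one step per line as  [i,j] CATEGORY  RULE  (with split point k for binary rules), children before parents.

[0,1] ((NP\PP)/PP)/PP  lex  "some"
[1,2] S/N  lex  "found"
[2,3] N/PP  lex  "gave"
[1,3] S/PP  >B  k=2
[3,4] (PP\(S/PP))/NP  lex  "slowly"
[4,5] PP  lex  "sent"
[5,6] NP\PP  lex  "bone"
[4,6] NP  <  k=5
[3,6] PP\(S/PP)  >  k=4
[1,6] PP  <  k=3
[0,6] (NP\PP)/PP  >  k=1
[6,7] PP  lex  "liked"
[0,7] NP\PP  >  k=6
[7,8] S\(NP\PP)  lex  "often"
[0,8] S  <  k=7

[0,8] S   <
  [0,7] NP\PP   >
    [0,6] (NP\PP)/PP   >
      [0,1] "some" : ((NP\PP)/PP)/PP
      [1,6] PP   <
        [1,3] S/PP   >B
          [1,2] "found" : S/N
          [2,3] "gave" : N/PP
        [3,6] PP\(S/PP)   >
          [3,4] "slowly" : (PP\(S/PP))/NP
          [4,6] NP   <
            [4,5] "sent" : PP
            [5,6] "bone" : NP\PP
    [6,7] "liked" : PP
  [7,8] "often" : S\(NP\PP)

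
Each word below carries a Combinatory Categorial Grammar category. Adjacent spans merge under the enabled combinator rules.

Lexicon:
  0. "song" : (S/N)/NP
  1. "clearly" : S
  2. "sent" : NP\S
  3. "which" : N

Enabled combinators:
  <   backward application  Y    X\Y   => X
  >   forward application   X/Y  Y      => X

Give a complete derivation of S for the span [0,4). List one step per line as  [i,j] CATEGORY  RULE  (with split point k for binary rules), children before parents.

[0,4] S   >
  [0,3] S/N   >
    [0,1] "song" : (S/N)/NP
    [1,3] NP   <
      [1,2] "clearly" : S
      [2,3] "sent" : NP\S
  [3,4] "which" : N

[0,1] (S/N)/NP  lex  "song"
[1,2] S  lex  "clearly"
[2,3] NP\S  lex  "sent"
[1,3] NP  <  k=2
[0,3] S/N  >  k=1
[3,4] N  lex  "which"
[0,4] S  >  k=3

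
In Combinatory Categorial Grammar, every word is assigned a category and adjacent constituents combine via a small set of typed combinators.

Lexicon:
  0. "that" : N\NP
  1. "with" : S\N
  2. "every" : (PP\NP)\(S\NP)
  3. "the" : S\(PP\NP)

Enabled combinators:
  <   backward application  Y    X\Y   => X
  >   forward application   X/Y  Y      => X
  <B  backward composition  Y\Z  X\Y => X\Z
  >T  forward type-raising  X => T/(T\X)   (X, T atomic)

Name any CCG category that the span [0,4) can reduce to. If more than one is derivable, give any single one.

[0,4] S   <
  [0,3] PP\NP   <
    [0,2] S\NP   <B
      [0,1] "that" : N\NP
      [1,2] "with" : S\N
    [2,3] "every" : (PP\NP)\(S\NP)
  [3,4] "the" : S\(PP\NP)

S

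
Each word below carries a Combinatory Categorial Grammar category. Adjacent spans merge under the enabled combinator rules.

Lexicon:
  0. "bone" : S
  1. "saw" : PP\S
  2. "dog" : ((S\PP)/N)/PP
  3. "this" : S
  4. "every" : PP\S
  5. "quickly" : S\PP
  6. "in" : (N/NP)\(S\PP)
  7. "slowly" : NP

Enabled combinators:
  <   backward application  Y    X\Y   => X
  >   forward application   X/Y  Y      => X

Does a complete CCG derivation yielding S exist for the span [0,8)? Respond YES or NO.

YES

[0,8] S   <
  [0,2] PP   <
    [0,1] "bone" : S
    [1,2] "saw" : PP\S
  [2,8] S\PP   >
    [2,5] (S\PP)/N   >
      [2,3] "dog" : ((S\PP)/N)/PP
      [3,5] PP   <
        [3,4] "this" : S
        [4,5] "every" : PP\S
    [5,8] N   >
      [5,7] N/NP   <
        [5,6] "quickly" : S\PP
        [6,7] "in" : (N/NP)\(S\PP)
      [7,8] "slowly" : NP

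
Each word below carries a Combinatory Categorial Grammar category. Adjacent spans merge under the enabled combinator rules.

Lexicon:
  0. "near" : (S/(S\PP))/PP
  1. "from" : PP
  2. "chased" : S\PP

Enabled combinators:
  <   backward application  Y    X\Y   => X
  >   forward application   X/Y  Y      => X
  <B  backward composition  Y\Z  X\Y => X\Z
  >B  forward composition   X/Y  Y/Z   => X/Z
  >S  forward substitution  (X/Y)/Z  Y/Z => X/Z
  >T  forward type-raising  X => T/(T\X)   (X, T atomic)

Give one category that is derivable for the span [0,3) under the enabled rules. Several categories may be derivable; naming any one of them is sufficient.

[0,3] S   >
  [0,2] S/(S\PP)   >
    [0,1] "near" : (S/(S\PP))/PP
    [1,2] "from" : PP
  [2,3] "chased" : S\PP

S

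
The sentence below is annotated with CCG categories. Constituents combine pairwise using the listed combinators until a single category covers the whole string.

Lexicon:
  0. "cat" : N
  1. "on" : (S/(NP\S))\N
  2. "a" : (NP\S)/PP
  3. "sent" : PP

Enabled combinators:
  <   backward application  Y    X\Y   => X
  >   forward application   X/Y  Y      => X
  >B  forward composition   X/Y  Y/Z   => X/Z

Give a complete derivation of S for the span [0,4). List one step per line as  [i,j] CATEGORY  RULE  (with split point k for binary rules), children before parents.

[0,1] N  lex  "cat"
[1,2] (S/(NP\S))\N  lex  "on"
[0,2] S/(NP\S)  <  k=1
[2,3] (NP\S)/PP  lex  "a"
[3,4] PP  lex  "sent"
[2,4] NP\S  >  k=3
[0,4] S  >  k=2

[0,4] S   >
  [0,2] S/(NP\S)   <
    [0,1] "cat" : N
    [1,2] "on" : (S/(NP\S))\N
  [2,4] NP\S   >
    [2,3] "a" : (NP\S)/PP
    [3,4] "sent" : PP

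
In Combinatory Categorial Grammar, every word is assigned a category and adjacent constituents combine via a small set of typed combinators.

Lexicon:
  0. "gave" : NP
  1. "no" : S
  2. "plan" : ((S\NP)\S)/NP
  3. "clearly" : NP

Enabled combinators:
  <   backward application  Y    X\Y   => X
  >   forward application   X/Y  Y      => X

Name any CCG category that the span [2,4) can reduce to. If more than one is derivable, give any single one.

(S\NP)\S

[0,4] S   <
  [0,1] "gave" : NP
  [1,4] S\NP   <
    [1,2] "no" : S
    [2,4] (S\NP)\S   >
      [2,3] "plan" : ((S\NP)\S)/NP
      [3,4] "clearly" : NP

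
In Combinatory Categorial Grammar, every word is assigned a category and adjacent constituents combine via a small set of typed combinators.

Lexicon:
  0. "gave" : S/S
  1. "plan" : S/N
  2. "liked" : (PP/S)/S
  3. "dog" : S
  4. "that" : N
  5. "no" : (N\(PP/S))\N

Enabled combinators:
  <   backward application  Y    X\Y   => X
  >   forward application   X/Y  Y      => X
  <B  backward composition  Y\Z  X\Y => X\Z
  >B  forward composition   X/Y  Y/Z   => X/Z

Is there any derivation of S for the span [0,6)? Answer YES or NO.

[0,6] S   >
  [0,2] S/N   >B
    [0,1] "gave" : S/S
    [1,2] "plan" : S/N
  [2,6] N   <
    [2,4] PP/S   >
      [2,3] "liked" : (PP/S)/S
      [3,4] "dog" : S
    [4,6] N\(PP/S)   <
      [4,5] "that" : N
      [5,6] "no" : (N\(PP/S))\N

YES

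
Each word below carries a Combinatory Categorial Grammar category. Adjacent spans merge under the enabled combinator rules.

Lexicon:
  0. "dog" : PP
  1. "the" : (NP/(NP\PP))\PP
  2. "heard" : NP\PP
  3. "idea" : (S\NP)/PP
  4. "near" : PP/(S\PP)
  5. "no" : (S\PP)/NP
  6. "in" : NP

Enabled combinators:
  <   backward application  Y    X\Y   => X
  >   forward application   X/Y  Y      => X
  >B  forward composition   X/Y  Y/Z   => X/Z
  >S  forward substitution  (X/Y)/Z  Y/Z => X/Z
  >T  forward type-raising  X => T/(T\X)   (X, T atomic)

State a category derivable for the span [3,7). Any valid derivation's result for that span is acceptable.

[0,7] S   <
  [0,3] NP   >
    [0,2] NP/(NP\PP)   <
      [0,1] "dog" : PP
      [1,2] "the" : (NP/(NP\PP))\PP
    [2,3] "heard" : NP\PP
  [3,7] S\NP   >
    [3,4] "idea" : (S\NP)/PP
    [4,7] PP   >
      [4,6] PP/NP   >B
        [4,5] "near" : PP/(S\PP)
        [5,6] "no" : (S\PP)/NP
      [6,7] "in" : NP

S\NP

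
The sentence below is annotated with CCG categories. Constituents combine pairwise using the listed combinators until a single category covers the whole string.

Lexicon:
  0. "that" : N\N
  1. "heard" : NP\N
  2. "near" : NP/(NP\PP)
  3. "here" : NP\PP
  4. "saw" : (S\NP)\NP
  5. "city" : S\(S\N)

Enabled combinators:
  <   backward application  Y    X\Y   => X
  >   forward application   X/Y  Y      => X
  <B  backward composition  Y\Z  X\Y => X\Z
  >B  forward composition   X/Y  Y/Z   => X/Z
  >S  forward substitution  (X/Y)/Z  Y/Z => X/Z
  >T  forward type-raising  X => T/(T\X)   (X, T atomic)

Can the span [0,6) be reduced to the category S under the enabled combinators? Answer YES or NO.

YES

[0,6] S   <
  [0,5] S\N   <B
    [0,1] "that" : N\N
    [1,5] S\N   <B
      [1,2] "heard" : NP\N
      [2,5] S\NP   <
        [2,4] NP   >
          [2,3] "near" : NP/(NP\PP)
          [3,4] "here" : NP\PP
        [4,5] "saw" : (S\NP)\NP
  [5,6] "city" : S\(S\N)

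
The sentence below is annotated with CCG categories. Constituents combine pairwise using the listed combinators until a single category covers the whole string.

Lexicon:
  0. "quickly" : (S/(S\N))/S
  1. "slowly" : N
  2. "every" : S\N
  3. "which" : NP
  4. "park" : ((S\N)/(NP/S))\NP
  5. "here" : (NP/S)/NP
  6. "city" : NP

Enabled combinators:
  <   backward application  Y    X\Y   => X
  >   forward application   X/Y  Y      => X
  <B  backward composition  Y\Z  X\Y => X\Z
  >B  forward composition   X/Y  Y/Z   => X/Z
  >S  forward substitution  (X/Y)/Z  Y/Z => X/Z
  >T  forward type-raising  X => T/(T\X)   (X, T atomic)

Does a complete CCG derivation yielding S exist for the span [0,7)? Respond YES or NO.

[0,7] S   >
  [0,3] S/(S\N)   >
    [0,1] "quickly" : (S/(S\N))/S
    [1,3] S   >
      [1,2] S/(S\N)   >T
        [1,2] "slowly" : N
      [2,3] "every" : S\N
  [3,7] S\N   >
    [3,5] (S\N)/(NP/S)   <
      [3,4] "which" : NP
      [4,5] "park" : ((S\N)/(NP/S))\NP
    [5,7] NP/S   >
      [5,6] "here" : (NP/S)/NP
      [6,7] "city" : NP

YES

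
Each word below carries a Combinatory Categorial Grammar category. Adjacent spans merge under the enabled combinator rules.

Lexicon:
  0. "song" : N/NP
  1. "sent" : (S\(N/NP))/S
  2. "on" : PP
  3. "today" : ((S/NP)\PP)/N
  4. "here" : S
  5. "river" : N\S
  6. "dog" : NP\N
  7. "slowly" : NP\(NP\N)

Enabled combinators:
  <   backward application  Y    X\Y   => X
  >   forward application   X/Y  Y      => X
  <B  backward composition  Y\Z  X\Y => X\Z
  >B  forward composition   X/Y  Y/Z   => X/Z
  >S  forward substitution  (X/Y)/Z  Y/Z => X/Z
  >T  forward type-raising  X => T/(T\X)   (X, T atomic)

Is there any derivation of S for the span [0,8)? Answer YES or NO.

[0,8] S   <
  [0,1] "song" : N/NP
  [1,8] S\(N/NP)   >
    [1,2] "sent" : (S\(N/NP))/S
    [2,8] S   >
      [2,6] S/NP   <
        [2,3] "on" : PP
        [3,6] (S/NP)\PP   >
          [3,4] "today" : ((S/NP)\PP)/N
          [4,6] N   <
            [4,5] "here" : S
            [5,6] "river" : N\S
      [6,8] NP   <
        [6,7] "dog" : NP\N
        [7,8] "slowly" : NP\(NP\N)

YES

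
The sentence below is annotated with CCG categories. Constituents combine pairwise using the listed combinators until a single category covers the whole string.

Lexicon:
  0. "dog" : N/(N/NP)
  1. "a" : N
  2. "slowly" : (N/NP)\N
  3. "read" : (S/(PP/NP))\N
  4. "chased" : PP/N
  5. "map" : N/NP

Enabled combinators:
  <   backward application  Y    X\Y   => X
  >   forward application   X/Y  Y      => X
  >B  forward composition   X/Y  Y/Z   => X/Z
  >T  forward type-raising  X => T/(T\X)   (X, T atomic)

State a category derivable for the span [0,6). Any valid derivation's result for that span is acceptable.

[0,6] S   >
  [0,4] S/(PP/NP)   <
    [0,3] N   >
      [0,1] "dog" : N/(N/NP)
      [1,3] N/NP   <
        [1,2] "a" : N
        [2,3] "slowly" : (N/NP)\N
    [3,4] "read" : (S/(PP/NP))\N
  [4,6] PP/NP   >B
    [4,5] "chased" : PP/N
    [5,6] "map" : N/NP

S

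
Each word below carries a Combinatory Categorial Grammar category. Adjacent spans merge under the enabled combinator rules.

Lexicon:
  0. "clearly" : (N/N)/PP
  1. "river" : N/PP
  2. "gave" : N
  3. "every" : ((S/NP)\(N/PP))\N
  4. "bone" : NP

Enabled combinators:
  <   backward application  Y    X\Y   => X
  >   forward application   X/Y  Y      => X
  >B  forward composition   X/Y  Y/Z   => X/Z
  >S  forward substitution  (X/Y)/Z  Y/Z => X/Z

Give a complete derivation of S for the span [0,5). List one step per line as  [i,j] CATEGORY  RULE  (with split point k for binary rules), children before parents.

[0,1] (N/N)/PP  lex  "clearly"
[1,2] N/PP  lex  "river"
[0,2] N/PP  >S  k=1
[2,3] N  lex  "gave"
[3,4] ((S/NP)\(N/PP))\N  lex  "every"
[2,4] (S/NP)\(N/PP)  <  k=3
[0,4] S/NP  <  k=2
[4,5] NP  lex  "bone"
[0,5] S  >  k=4

[0,5] S   >
  [0,4] S/NP   <
    [0,2] N/PP   >S
      [0,1] "clearly" : (N/N)/PP
      [1,2] "river" : N/PP
    [2,4] (S/NP)\(N/PP)   <
      [2,3] "gave" : N
      [3,4] "every" : ((S/NP)\(N/PP))\N
  [4,5] "bone" : NP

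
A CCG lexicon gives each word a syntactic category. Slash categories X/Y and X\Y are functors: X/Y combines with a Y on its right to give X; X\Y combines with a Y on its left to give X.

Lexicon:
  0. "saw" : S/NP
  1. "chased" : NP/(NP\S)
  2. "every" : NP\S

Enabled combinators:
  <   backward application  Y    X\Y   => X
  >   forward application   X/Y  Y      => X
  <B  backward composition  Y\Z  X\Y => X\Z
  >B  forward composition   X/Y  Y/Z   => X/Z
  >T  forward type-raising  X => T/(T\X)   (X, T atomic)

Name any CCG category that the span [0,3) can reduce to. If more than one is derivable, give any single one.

S

[0,3] S   >
  [0,1] "saw" : S/NP
  [1,3] NP   >
    [1,2] "chased" : NP/(NP\S)
    [2,3] "every" : NP\S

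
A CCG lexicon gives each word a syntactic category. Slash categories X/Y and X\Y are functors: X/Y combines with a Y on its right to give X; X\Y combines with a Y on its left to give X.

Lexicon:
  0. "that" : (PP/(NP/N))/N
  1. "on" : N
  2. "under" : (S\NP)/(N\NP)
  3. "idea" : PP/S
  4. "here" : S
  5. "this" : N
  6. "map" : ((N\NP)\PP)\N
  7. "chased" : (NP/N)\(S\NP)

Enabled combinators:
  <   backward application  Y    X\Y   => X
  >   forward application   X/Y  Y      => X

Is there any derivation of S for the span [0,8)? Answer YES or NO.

NO

(PP/(NP/N))/N N (S\NP)/(N\NP) PP/S S N ((N\NP)\PP)\N (NP/N)\(S\NP)
CKY chart[0,8] = {PP}; S ∉ chart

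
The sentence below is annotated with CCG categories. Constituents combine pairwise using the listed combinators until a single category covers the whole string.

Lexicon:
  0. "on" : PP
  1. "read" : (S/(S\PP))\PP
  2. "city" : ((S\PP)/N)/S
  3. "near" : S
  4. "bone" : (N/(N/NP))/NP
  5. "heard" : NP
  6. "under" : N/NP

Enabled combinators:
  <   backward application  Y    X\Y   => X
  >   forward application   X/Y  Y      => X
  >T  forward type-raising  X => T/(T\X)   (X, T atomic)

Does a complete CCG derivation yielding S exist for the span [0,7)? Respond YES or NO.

[0,7] S   >
  [0,2] S/(S\PP)   <
    [0,1] "on" : PP
    [1,2] "read" : (S/(S\PP))\PP
  [2,7] S\PP   >
    [2,4] (S\PP)/N   >
      [2,3] "city" : ((S\PP)/N)/S
      [3,4] "near" : S
    [4,7] N   >
      [4,6] N/(N/NP)   >
        [4,5] "bone" : (N/(N/NP))/NP
        [5,6] "heard" : NP
      [6,7] "under" : N/NP

YES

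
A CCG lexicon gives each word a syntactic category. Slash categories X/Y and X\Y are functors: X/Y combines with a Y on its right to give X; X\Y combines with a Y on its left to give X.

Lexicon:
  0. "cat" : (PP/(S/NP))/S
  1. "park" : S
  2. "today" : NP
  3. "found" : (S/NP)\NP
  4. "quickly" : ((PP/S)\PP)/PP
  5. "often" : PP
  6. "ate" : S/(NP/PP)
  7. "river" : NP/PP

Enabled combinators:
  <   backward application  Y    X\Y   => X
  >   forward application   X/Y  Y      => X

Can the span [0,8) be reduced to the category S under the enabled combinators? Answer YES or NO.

NO

(PP/(S/NP))/S S NP (S/NP)\NP ((PP/S)\PP)/PP PP S/(NP/PP) NP/PP
CKY chart[0,8] = {PP}; S ∉ chart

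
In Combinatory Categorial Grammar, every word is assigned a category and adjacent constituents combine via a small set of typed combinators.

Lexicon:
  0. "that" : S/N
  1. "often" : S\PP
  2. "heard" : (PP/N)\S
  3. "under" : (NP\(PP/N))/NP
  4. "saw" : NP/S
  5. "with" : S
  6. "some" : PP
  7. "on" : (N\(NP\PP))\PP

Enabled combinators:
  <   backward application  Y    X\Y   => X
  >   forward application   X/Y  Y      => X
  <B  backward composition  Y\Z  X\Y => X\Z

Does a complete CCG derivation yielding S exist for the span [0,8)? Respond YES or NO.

[0,8] S   >
  [0,1] "that" : S/N
  [1,8] N   <
    [1,6] NP\PP   <B
      [1,2] "often" : S\PP
      [2,6] NP\S   <B
        [2,3] "heard" : (PP/N)\S
        [3,6] NP\(PP/N)   >
          [3,4] "under" : (NP\(PP/N))/NP
          [4,6] NP   >
            [4,5] "saw" : NP/S
            [5,6] "with" : S
    [6,8] N\(NP\PP)   <
      [6,7] "some" : PP
      [7,8] "on" : (N\(NP\PP))\PP

YES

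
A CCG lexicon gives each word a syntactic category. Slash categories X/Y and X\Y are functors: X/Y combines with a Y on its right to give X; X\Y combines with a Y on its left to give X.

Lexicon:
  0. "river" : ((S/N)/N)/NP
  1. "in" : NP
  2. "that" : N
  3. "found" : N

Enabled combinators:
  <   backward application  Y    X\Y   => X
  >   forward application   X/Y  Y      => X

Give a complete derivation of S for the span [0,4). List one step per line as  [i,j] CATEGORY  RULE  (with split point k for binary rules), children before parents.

[0,4] S   >
  [0,3] S/N   >
    [0,2] (S/N)/N   >
      [0,1] "river" : ((S/N)/N)/NP
      [1,2] "in" : NP
    [2,3] "that" : N
  [3,4] "found" : N

[0,1] ((S/N)/N)/NP  lex  "river"
[1,2] NP  lex  "in"
[0,2] (S/N)/N  >  k=1
[2,3] N  lex  "that"
[0,3] S/N  >  k=2
[3,4] N  lex  "found"
[0,4] S  >  k=3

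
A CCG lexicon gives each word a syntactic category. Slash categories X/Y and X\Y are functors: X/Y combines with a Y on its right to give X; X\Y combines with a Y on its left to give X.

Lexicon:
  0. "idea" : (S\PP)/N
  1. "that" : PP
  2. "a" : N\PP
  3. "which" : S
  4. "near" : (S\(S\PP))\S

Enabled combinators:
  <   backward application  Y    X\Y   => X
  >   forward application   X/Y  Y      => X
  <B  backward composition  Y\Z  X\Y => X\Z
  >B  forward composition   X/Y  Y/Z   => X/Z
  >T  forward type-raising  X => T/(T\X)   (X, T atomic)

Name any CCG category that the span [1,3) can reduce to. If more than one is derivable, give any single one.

[0,5] S   <
  [0,3] S\PP   >
    [0,1] "idea" : (S\PP)/N
    [1,3] N   >
      [1,2] N/(N\PP)   >T
        [1,2] "that" : PP
      [2,3] "a" : N\PP
  [3,5] S\(S\PP)   <
    [3,4] "which" : S
    [4,5] "near" : (S\(S\PP))\S

N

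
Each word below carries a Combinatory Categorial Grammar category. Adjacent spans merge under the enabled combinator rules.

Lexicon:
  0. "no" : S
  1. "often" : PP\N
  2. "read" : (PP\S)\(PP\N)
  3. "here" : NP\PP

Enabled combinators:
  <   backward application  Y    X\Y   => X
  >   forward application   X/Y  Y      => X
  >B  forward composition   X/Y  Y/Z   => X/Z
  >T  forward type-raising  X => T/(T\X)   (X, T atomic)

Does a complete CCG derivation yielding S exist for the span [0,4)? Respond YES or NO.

NO

S PP\N (PP\S)\(PP\N) NP\PP
CKY chart[0,4] = {N/(N\NP), NP, NP/(NP\NP), PP/(PP\NP), S/(S\NP)}; S ∉ chart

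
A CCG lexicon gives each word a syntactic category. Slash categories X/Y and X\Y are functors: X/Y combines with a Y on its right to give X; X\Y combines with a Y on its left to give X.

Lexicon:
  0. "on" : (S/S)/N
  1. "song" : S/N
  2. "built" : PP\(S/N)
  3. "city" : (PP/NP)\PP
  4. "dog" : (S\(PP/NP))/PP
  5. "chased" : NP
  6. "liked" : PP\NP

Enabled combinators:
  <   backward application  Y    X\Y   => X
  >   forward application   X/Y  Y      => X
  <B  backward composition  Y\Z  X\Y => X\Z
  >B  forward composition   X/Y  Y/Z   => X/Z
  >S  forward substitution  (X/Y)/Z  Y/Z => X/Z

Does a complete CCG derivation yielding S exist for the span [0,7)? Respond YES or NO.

YES

[0,7] S   <
  [0,3] PP   <
    [0,2] S/N   >S
      [0,1] "on" : (S/S)/N
      [1,2] "song" : S/N
    [2,3] "built" : PP\(S/N)
  [3,7] S\PP   <B
    [3,4] "city" : (PP/NP)\PP
    [4,7] S\(PP/NP)   >
      [4,5] "dog" : (S\(PP/NP))/PP
      [5,7] PP   <
        [5,6] "chased" : NP
        [6,7] "liked" : PP\NP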